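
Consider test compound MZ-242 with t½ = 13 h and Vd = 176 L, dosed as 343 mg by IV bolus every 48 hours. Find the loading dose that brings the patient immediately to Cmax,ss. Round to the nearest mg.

f = (1/2)^(48/13) ≈ 0.077358; accumulation ratio R = 1/(1−f) ≈ 1.08384.
Loading dose to hit Cmax,ss on first dose: D_load = D_maint·R ≈ 343 × 1.08384 ≈ 371.76 mg.

372 mg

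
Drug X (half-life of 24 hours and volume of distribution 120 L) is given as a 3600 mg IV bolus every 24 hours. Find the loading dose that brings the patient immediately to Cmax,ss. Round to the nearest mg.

7200 mg

f = (1/2)^(24/24) ≈ 0.500000; accumulation ratio R = 1/(1−f) ≈ 2.00000.
Loading dose to hit Cmax,ss on first dose: D_load = D_maint·R ≈ 3600 × 2.00000 ≈ 7200.00 mg.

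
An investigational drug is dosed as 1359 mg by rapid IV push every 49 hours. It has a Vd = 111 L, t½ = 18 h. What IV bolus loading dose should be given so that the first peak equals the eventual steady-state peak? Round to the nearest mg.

f = (1/2)^(49/18) ≈ 0.151541; accumulation ratio R = 1/(1−f) ≈ 1.17861.
Loading dose to hit Cmax,ss on first dose: D_load = D_maint·R ≈ 1359 × 1.17861 ≈ 1601.73 mg.

1602 mg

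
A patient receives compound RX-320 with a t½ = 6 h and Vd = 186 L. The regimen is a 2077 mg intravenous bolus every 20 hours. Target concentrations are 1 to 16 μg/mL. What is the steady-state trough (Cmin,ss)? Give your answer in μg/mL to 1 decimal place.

1.2 μg/mL

k = ln2/t½ = ln2/6 ≈ 0.115525 h⁻¹; fraction remaining f = e^(−kτ) = e^(−0.115525×20) ≈ 0.0992.
At steady state, accumulation factor R = 1/(1 − e^(−kτ)) ≈ 1.1101.
Single-dose peak C₀ = D/Vd = 2077/186 ≈ 11.167 μg/mL.
Steady-state peak Cmax,ss = C₀·R ≈ 11.167 × 1.1101 ≈ 12.396 μg/mL.
One interval later, Cmin,ss = Cmax,ss·e^(−kτ) ≈ 12.396 × 0.0992 ≈ 1.230 μg/mL.
Trough 1.2 μg/mL vs MEC 1 μg/mL: adequate.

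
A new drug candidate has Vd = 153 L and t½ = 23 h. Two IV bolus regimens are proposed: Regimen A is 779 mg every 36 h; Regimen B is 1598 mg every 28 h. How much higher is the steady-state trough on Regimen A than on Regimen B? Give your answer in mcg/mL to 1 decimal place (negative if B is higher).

Regimen A: f = (1/2)^(36/23) ≈ 0.3379; Cmin,ss = (779/153)·f/(1−f) ≈ 2.598 mcg/mL.
Regimen B: f = (1/2)^(28/23) ≈ 0.4301; Cmin,ss = (1598/153)·f/(1−f) ≈ 7.882 mcg/mL.
Difference ≈ 2.598 − 7.882 ≈ -5.284 mcg/mL.

-5.3 mcg/mL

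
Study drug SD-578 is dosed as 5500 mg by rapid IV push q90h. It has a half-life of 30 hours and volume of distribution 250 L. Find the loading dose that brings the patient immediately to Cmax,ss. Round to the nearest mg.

6286 mg

f = (1/2)^(90/30) ≈ 0.125000; accumulation ratio R = 1/(1−f) ≈ 1.14286.
Loading dose to hit Cmax,ss on first dose: D_load = D_maint·R ≈ 5500 × 1.14286 ≈ 6285.73 mg.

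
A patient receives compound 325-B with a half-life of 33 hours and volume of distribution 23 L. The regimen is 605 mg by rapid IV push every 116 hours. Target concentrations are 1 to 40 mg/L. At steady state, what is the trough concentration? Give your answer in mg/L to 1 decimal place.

τ/t½ = 116/33 ≈ 3.5152, so fraction remaining f = (1/2)^(116/33) ≈ 0.0875.
Each bolus raises the concentration by D/Vd = 605/23 ≈ 26.304 mg/L.
Steady-state trough Cmin,ss = C₀·f/(1−f) ≈ 26.304 × 0.0875/0.9125 ≈ 2.522 mg/L.
Trough 2.5 mg/L vs MEC 1 mg/L: adequate.

2.5 mg/L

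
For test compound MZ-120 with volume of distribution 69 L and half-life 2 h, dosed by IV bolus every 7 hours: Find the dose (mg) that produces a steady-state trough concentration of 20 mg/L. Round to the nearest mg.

τ/t½ = 7/2 ≈ 3.5, so f = (1/2)^(7/2) ≈ 0.088388.
Cmin,ss = (D/Vd)·f/(1−f), so D = Cmin,ss·Vd·(1−f)/f.
D = 20 × 69 × (1−f)/f ≈ 20 × 69 × 10.31375 ≈ 14232.98 mg.

14233 mg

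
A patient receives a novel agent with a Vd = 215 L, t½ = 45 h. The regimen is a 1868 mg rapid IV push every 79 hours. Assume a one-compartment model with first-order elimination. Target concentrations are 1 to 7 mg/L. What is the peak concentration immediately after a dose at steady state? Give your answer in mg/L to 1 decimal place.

τ/t½ = 79/45 ≈ 1.7556, so fraction remaining f = (1/2)^(79/45) ≈ 0.2962.
At steady state, accumulation factor R = 1/(1 − e^(−kτ)) ≈ 1.4209.
Single-dose peak C₀ = D/Vd = 1868/215 ≈ 8.688 mg/L.
Steady-state peak Cmax,ss = C₀·R ≈ 8.688 × 1.4209 ≈ 12.345 mg/L.
Peak 12.3 mg/L vs MTC 7 mg/L: exceeds toxic threshold.

12.3 mg/L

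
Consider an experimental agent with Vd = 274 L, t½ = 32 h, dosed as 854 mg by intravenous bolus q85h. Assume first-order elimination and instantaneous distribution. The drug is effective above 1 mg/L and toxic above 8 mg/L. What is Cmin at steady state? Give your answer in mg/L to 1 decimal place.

0.6 mg/L

τ/t½ = 85/32 ≈ 2.6562, so fraction remaining f = (1/2)^(85/32) ≈ 0.1586.
At steady state, accumulation factor R = 1/(1 − e^(−kτ)) ≈ 1.1885.
Each bolus raises the concentration by D/Vd = 854/274 ≈ 3.117 mg/L.
Steady-state peak Cmax,ss = C₀·R ≈ 3.117 × 1.1885 ≈ 3.705 mg/L.
One interval later, Cmin,ss = Cmax,ss·e^(−kτ) ≈ 3.705 × 0.1586 ≈ 0.588 mg/L.
Trough 0.6 mg/L vs MEC 1 mg/L: subtherapeutic.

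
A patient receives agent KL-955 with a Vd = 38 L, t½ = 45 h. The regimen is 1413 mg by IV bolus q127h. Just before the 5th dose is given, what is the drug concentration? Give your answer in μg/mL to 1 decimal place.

6.1 μg/mL

f = (1/2)^(τ/t½) = (1/2)^(127/45) ≈ 0.1414.
C₀ = D/Vd = 1413/38 ≈ 37.184 μg/mL.
Before the 5th dose, 4 doses have been given. Superposition: Cmin = C₀·(f + f² + … + f^4).
≈ 37.184 × (0.1414 + 0.0200 + 0.0028 + 0.0004) ≈ 37.184 × 0.1646 ≈ 6.120 μg/mL.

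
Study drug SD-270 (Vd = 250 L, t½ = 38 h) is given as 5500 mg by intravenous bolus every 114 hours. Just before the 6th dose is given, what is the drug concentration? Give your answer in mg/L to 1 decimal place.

3.1 mg/L

f = (1/2)^(τ/t½) = (1/2)^(114/38) ≈ 0.1250.
C₀ = D/Vd = 5500/250 ≈ 22.000 mg/L.
Before the 6th dose, 5 doses have been given. Superposition: Cmin = C₀·(f + f² + … + f^5).
≈ 22.000 × (0.1250 + 0.0156 + 0.0020 + 0.0002 + 0.0000) ≈ 22.000 × 0.1428 ≈ 3.142 mg/L.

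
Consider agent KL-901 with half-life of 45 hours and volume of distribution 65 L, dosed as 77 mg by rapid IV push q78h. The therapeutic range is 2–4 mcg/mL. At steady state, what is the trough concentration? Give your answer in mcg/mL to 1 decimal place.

0.5 mcg/mL

Over one 78-h interval, 78/45 ≈ 1.7333 half-lives elapse, leaving f ≈ 0.3008 of each dose.
At steady state, accumulation factor R = 1/(1 − e^(−kτ)) ≈ 1.4302.
Each bolus raises the concentration by D/Vd = 77/65 ≈ 1.185 mcg/mL.
Steady-state peak Cmax,ss = C₀·R ≈ 1.185 × 1.4302 ≈ 1.695 mcg/mL.
One interval later, Cmin,ss = Cmax,ss·e^(−kτ) ≈ 1.695 × 0.3008 ≈ 0.510 mcg/mL.
Trough 0.5 mcg/mL vs MEC 2 mcg/mL: subtherapeutic.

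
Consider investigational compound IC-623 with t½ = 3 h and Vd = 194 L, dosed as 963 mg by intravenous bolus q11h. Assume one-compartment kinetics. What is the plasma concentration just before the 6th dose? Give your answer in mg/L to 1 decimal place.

0.4 mg/L

f = (1/2)^(τ/t½) = (1/2)^(11/3) ≈ 0.0787.
C₀ = D/Vd = 963/194 ≈ 4.964 mg/L.
Before the 6th dose, 5 doses have been given. Superposition: Cmin = C₀·(f + f² + … + f^5).
≈ 4.964 × (0.0787 + 0.0062 + 0.0005 + 0.0000 + 0.0000) ≈ 4.964 × 0.0854 ≈ 0.424 mg/L.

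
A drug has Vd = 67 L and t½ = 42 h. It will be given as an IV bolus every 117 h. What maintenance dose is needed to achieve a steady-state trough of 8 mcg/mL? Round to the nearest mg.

3160 mg

τ/t½ = 117/42 ≈ 2.7857, so f = (1/2)^(117/42) ≈ 0.145016.
Cmin,ss = (D/Vd)·f/(1−f), so D = Cmin,ss·Vd·(1−f)/f.
D = 8 × 67 × (1−f)/f ≈ 8 × 67 × 5.89579 ≈ 3160.14 mg.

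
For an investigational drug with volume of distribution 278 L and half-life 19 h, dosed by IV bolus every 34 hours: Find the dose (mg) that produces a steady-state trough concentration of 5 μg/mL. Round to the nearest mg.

τ/t½ = 34/19 ≈ 1.7895, so f = (1/2)^(34/19) ≈ 0.289278.
Cmin,ss = (D/Vd)·f/(1−f), so D = Cmin,ss·Vd·(1−f)/f.
D = 5 × 278 × (1−f)/f ≈ 5 × 278 × 2.45688 ≈ 3415.06 mg.

3415 mg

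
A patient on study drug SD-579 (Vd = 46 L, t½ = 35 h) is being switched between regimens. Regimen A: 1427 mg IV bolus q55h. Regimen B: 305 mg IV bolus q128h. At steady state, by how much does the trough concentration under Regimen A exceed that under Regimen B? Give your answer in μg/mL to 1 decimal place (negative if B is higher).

15.2 μg/mL

Regimen A: f = (1/2)^(55/35) ≈ 0.3365; Cmin,ss = (1427/46)·f/(1−f) ≈ 15.733 μg/mL.
Regimen B: f = (1/2)^(128/35) ≈ 0.0793; Cmin,ss = (305/46)·f/(1−f) ≈ 0.571 μg/mL.
Difference ≈ 15.733 − 0.571 ≈ 15.162 μg/mL.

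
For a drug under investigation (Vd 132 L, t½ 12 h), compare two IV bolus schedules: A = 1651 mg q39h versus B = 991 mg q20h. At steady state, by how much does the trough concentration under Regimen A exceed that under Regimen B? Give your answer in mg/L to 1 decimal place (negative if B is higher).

Regimen A: f = (1/2)^(39/12) ≈ 0.1051; Cmin,ss = (1651/132)·f/(1−f) ≈ 1.469 mg/L.
Regimen B: f = (1/2)^(20/12) ≈ 0.3150; Cmin,ss = (991/132)·f/(1−f) ≈ 3.452 mg/L.
Difference ≈ 1.469 − 3.452 ≈ -1.983 mg/L.

-2.0 mg/L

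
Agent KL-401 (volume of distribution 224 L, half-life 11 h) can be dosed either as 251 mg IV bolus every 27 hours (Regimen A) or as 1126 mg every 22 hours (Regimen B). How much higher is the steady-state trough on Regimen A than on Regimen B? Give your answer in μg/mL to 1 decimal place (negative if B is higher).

-1.4 μg/mL

Regimen A: f = (1/2)^(27/11) ≈ 0.1824; Cmin,ss = (251/224)·f/(1−f) ≈ 0.250 μg/mL.
Regimen B: f = (1/2)^(22/11) ≈ 0.2500; Cmin,ss = (1126/224)·f/(1−f) ≈ 1.676 μg/mL.
Difference ≈ 0.250 − 1.676 ≈ -1.426 μg/mL.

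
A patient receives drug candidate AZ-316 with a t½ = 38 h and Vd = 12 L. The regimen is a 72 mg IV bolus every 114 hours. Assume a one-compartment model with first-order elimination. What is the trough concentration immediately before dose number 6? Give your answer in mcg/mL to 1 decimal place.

0.9 mcg/mL

f = (1/2)^(τ/t½) = (1/2)^(114/38) ≈ 0.1250.
C₀ = D/Vd = 72/12 ≈ 6.000 mcg/mL.
Before the 6th dose, 5 doses have been given. Superposition: Cmin = C₀·(f + f² + … + f^5).
≈ 6.000 × (0.1250 + 0.0156 + 0.0020 + 0.0002 + 0.0000) ≈ 6.000 × 0.1428 ≈ 0.857 mcg/mL.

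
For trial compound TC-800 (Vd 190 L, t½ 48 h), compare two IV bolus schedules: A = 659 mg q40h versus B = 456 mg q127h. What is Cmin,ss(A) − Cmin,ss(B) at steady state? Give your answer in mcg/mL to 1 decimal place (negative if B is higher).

Regimen A: f = (1/2)^(40/48) ≈ 0.5612; Cmin,ss = (659/190)·f/(1−f) ≈ 4.436 mcg/mL.
Regimen B: f = (1/2)^(127/48) ≈ 0.1598; Cmin,ss = (456/190)·f/(1−f) ≈ 0.456 mcg/mL.
Difference ≈ 4.436 − 0.456 ≈ 3.980 mcg/mL.

4.0 mcg/mL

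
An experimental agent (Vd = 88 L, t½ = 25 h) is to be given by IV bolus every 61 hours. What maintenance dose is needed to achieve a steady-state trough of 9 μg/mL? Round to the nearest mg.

3506 mg

τ/t½ = 61/25 ≈ 2.44, so f = (1/2)^(61/25) ≈ 0.184284.
Cmin,ss = (D/Vd)·f/(1−f), so D = Cmin,ss·Vd·(1−f)/f.
D = 9 × 88 × (1−f)/f ≈ 9 × 88 × 4.42641 ≈ 3505.72 mg.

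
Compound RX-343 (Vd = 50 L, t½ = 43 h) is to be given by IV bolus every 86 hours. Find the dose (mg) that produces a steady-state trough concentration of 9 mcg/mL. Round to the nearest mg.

τ/t½ = 86/43 ≈ 2, so f = (1/2)^(86/43) ≈ 0.250000.
Cmin,ss = (D/Vd)·f/(1−f), so D = Cmin,ss·Vd·(1−f)/f.
D = 9 × 50 × (1−f)/f ≈ 9 × 50 × 3.00000 ≈ 1350.00 mg.

1350 mg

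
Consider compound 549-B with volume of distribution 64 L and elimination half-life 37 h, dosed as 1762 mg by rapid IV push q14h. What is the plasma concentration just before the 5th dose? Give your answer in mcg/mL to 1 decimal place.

59.7 mcg/mL

f = (1/2)^(τ/t½) = (1/2)^(14/37) ≈ 0.7693.
C₀ = D/Vd = 1762/64 ≈ 27.531 mcg/mL.
Before the 5th dose, 4 doses have been given. Superposition: Cmin = C₀·(f + f² + … + f^4).
≈ 27.531 × (0.7693 + 0.5918 + 0.4553 + 0.3503) ≈ 27.531 × 2.1667 ≈ 59.651 mcg/mL.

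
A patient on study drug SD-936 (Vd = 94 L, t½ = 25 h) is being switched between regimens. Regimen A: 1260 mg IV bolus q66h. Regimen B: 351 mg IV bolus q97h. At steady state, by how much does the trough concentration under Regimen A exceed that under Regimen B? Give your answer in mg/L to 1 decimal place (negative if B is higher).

2.3 mg/L

Regimen A: f = (1/2)^(66/25) ≈ 0.1604; Cmin,ss = (1260/94)·f/(1−f) ≈ 2.561 mg/L.
Regimen B: f = (1/2)^(97/25) ≈ 0.0679; Cmin,ss = (351/94)·f/(1−f) ≈ 0.272 mg/L.
Difference ≈ 2.561 − 0.272 ≈ 2.289 mg/L.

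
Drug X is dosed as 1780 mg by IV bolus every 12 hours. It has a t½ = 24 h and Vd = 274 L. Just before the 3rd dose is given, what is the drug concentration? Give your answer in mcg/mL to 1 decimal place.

f = (1/2)^(τ/t½) = (1/2)^(12/24) ≈ 0.7071.
C₀ = D/Vd = 1780/274 ≈ 6.496 mcg/mL.
Before the 3rd dose, 2 doses have been given. Superposition: Cmin = C₀·(f + f²).
≈ 6.496 × (0.7071 + 0.5000) ≈ 6.496 × 1.2071 ≈ 7.841 mcg/mL.

7.8 mcg/mL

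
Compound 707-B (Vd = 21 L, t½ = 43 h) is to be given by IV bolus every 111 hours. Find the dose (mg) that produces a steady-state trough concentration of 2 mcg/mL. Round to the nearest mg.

209 mg

τ/t½ = 111/43 ≈ 2.5814, so f = (1/2)^(111/43) ≈ 0.167079.
Cmin,ss = (D/Vd)·f/(1−f), so D = Cmin,ss·Vd·(1−f)/f.
D = 2 × 21 × (1−f)/f ≈ 2 × 21 × 4.98519 ≈ 209.38 mg.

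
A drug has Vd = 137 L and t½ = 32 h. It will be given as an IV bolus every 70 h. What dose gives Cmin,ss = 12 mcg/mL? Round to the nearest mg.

τ/t½ = 70/32 ≈ 2.1875, so f = (1/2)^(70/32) ≈ 0.219532.
Cmin,ss = (D/Vd)·f/(1−f), so D = Cmin,ss·Vd·(1−f)/f.
D = 12 × 137 × (1−f)/f ≈ 12 × 137 × 3.55514 ≈ 5844.65 mg.

5845 mg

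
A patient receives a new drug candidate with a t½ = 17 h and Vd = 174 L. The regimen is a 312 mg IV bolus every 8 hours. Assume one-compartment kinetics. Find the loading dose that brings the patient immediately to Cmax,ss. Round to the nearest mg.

f = (1/2)^(8/17) ≈ 0.721670; accumulation ratio R = 1/(1−f) ≈ 3.59286.
Loading dose to hit Cmax,ss on first dose: D_load = D_maint·R ≈ 312 × 3.59286 ≈ 1120.97 mg.

1121 mg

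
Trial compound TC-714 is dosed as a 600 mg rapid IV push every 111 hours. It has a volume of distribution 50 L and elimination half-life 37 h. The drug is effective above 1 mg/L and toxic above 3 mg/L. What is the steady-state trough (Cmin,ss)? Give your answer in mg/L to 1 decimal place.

The dosing interval is 3 half-lives, so f = 2^(−3) = 0.125.
Accumulation ratio R = 1/(1 − f) = 1/0.875 = 8/7.
Single-dose peak C₀ = D/Vd = 600/50 = 12 mg/L.
Steady-state peak Cmax,ss = C₀·R = 12 × 8/7 ≈ 13.714 mg/L.
Steady-state trough Cmin,ss = Cmax,ss·f ≈ 13.714 × 0.125 ≈ 1.714 mg/L.
Trough 1.7 mg/L vs MEC 1 mg/L: adequate.

1.7 mg/L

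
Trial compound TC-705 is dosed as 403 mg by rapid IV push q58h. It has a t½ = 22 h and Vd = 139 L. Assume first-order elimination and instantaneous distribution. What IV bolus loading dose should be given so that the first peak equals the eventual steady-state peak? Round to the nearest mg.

480 mg

f = (1/2)^(58/22) ≈ 0.160833; accumulation ratio R = 1/(1−f) ≈ 1.19166.
Loading dose to hit Cmax,ss on first dose: D_load = D_maint·R ≈ 403 × 1.19166 ≈ 480.24 mg.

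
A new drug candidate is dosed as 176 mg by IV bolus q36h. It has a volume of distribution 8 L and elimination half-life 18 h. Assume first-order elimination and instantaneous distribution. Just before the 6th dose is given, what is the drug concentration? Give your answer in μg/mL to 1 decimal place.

7.3 μg/mL

f = (1/2)^(τ/t½) = (1/2)^(36/18) ≈ 0.2500.
C₀ = D/Vd = 176/8 ≈ 22.000 μg/mL.
Before the 6th dose, 5 doses have been given. Superposition: Cmin = C₀·(f + f² + … + f^5).
≈ 22.000 × (0.2500 + 0.0625 + 0.0156 + 0.0039 + 0.0010) ≈ 22.000 × 0.3330 ≈ 7.326 μg/mL.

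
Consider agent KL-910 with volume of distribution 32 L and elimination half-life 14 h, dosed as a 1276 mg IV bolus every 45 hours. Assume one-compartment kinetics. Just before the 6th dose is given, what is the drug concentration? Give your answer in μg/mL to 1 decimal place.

f = (1/2)^(τ/t½) = (1/2)^(45/14) ≈ 0.1077.
C₀ = D/Vd = 1276/32 ≈ 39.875 μg/mL.
Before the 6th dose, 5 doses have been given. Superposition: Cmin = C₀·(f + f² + … + f^5).
≈ 39.875 × (0.1077 + 0.0116 + 0.0012 + 0.0001 + 0.0000) ≈ 39.875 × 0.1206 ≈ 4.809 μg/mL.

4.8 μg/mL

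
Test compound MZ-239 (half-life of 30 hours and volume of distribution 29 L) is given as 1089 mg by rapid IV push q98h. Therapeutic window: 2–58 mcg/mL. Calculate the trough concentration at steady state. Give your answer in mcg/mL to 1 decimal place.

4.4 mcg/mL

τ/t½ = 98/30 ≈ 3.2667, so fraction remaining f = (1/2)^(98/30) ≈ 0.1039.
Each bolus raises the concentration by D/Vd = 1089/29 ≈ 37.552 mcg/mL.
Steady-state trough Cmin,ss = C₀·f/(1−f) ≈ 37.552 × 0.1039/0.8961 ≈ 4.354 mcg/mL.
Trough 4.4 mcg/mL vs MEC 2 mcg/mL: adequate.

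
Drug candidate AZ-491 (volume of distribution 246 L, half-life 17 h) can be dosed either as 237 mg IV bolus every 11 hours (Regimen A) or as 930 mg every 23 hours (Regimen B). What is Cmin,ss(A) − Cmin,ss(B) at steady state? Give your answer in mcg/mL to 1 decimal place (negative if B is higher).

Regimen A: f = (1/2)^(11/17) ≈ 0.6386; Cmin,ss = (237/246)·f/(1−f) ≈ 1.702 mcg/mL.
Regimen B: f = (1/2)^(23/17) ≈ 0.3915; Cmin,ss = (930/246)·f/(1−f) ≈ 2.432 mcg/mL.
Difference ≈ 1.702 − 2.432 ≈ -0.730 mcg/mL.

-0.7 mcg/mL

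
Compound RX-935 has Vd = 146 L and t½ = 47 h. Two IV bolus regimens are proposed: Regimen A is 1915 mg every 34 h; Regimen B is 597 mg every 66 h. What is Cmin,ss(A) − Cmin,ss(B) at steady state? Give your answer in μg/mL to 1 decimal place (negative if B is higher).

Regimen A: f = (1/2)^(34/47) ≈ 0.6057; Cmin,ss = (1915/146)·f/(1−f) ≈ 20.149 μg/mL.
Regimen B: f = (1/2)^(66/47) ≈ 0.3778; Cmin,ss = (597/146)·f/(1−f) ≈ 2.483 μg/mL.
Difference ≈ 20.149 − 2.483 ≈ 17.666 μg/mL.

17.7 μg/mL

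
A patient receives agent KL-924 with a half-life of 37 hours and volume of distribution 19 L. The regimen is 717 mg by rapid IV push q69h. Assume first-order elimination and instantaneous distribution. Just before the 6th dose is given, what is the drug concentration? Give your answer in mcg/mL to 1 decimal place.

14.3 mcg/mL

f = (1/2)^(τ/t½) = (1/2)^(69/37) ≈ 0.2745.
C₀ = D/Vd = 717/19 ≈ 37.737 mcg/mL.
Before the 6th dose, 5 doses have been given. Superposition: Cmin = C₀·(f + f² + … + f^5).
≈ 37.737 × (0.2745 + 0.0754 + 0.0207 + 0.0057 + 0.0016) ≈ 37.737 × 0.3779 ≈ 14.261 mcg/mL.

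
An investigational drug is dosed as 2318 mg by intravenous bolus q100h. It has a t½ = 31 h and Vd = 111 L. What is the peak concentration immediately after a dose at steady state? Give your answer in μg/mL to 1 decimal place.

k = ln2/t½ = ln2/31 ≈ 0.022360 h⁻¹; fraction remaining f = e^(−kτ) = e^(−0.022360×100) ≈ 0.1069.
At steady state, accumulation factor R = 1/(1 − e^(−kτ)) ≈ 1.1197.
Single-dose peak C₀ = D/Vd = 2318/111 ≈ 20.883 μg/mL.
Steady-state peak Cmax,ss = C₀·R ≈ 20.883 × 1.1197 ≈ 23.383 μg/mL.

23.4 μg/mL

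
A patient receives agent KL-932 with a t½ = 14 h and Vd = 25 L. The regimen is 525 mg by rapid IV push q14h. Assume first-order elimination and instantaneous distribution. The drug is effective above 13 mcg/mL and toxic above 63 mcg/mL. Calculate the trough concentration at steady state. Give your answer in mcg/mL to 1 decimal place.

τ = 14 h = 1 half-life, so f = (1/2)^1 = 0.5.
Accumulation ratio R = 1/(1 − f) = 1/0.5 = 2/1.
Single-dose peak C₀ = D/Vd = 525/25 = 21 mcg/mL.
Steady-state peak Cmax,ss = C₀·R = 21 × 2/1 ≈ 42.000 mcg/mL.
Steady-state trough Cmin,ss = Cmax,ss·f ≈ 42.000 × 0.5 ≈ 21.000 mcg/mL.
Trough 21.0 mcg/mL vs MEC 13 mcg/mL: adequate.

21.0 mcg/mL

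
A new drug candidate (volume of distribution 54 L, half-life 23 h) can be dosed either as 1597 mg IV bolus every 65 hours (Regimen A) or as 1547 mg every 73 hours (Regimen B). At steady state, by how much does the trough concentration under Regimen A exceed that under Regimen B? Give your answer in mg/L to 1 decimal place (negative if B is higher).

1.3 mg/L

Regimen A: f = (1/2)^(65/23) ≈ 0.1410; Cmin,ss = (1597/54)·f/(1−f) ≈ 4.854 mg/L.
Regimen B: f = (1/2)^(73/23) ≈ 0.1108; Cmin,ss = (1547/54)·f/(1−f) ≈ 3.570 mg/L.
Difference ≈ 4.854 − 3.570 ≈ 1.284 mg/L.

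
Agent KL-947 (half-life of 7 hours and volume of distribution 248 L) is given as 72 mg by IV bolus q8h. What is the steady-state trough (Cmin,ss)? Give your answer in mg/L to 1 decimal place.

0.2 mg/L

τ/t½ = 8/7 ≈ 1.1429, so fraction remaining f = (1/2)^(8/7) ≈ 0.4529.
Each bolus raises the concentration by D/Vd = 72/248 ≈ 0.290 mg/L.
Steady-state trough Cmin,ss = C₀·f/(1−f) ≈ 0.290 × 0.4529/0.5471 ≈ 0.240 mg/L.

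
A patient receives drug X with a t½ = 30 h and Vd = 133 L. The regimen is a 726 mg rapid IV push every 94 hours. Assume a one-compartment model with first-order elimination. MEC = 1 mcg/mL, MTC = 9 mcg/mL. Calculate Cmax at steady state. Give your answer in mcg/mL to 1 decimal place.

Over one 94-h interval, 94/30 ≈ 3.1333 half-lives elapse, leaving f ≈ 0.1140 of each dose.
Accumulation ratio R = 1/(1 − f) ≈ 1/0.8860 ≈ 1.1287.
Single-dose peak C₀ = D/Vd = 726/133 ≈ 5.459 mcg/mL.
Cmax,ss = C₀/(1 − f) ≈ 5.459/0.8860 ≈ 6.161 mcg/mL.
Peak 6.2 mcg/mL vs MTC 9 mcg/mL: below toxic threshold.

6.2 mcg/mL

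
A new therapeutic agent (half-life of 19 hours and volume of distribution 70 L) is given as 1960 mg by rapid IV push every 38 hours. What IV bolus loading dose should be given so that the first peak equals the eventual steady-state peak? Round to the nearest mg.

f = (1/2)^(38/19) ≈ 0.250000; accumulation ratio R = 1/(1−f) ≈ 1.33333.
Loading dose to hit Cmax,ss on first dose: D_load = D_maint·R ≈ 1960 × 1.33333 ≈ 2613.33 mg.

2613 mg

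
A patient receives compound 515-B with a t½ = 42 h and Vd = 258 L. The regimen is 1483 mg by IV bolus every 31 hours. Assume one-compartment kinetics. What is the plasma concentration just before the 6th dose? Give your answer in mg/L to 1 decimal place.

f = (1/2)^(τ/t½) = (1/2)^(31/42) ≈ 0.5995.
C₀ = D/Vd = 1483/258 ≈ 5.748 mg/L.
Before the 6th dose, 5 doses have been given. Superposition: Cmin = C₀·(f + f² + … + f^5).
≈ 5.748 × (0.5995 + 0.3594 + 0.2155 + 0.1292 + 0.0774) ≈ 5.748 × 1.3810 ≈ 7.938 mg/L.

7.9 mg/L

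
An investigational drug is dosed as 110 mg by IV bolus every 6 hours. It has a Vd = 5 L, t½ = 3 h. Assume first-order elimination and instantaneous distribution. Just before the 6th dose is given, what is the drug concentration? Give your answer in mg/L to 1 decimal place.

7.3 mg/L

f = (1/2)^(τ/t½) = (1/2)^(6/3) ≈ 0.2500.
C₀ = D/Vd = 110/5 ≈ 22.000 mg/L.
Before the 6th dose, 5 doses have been given. Superposition: Cmin = C₀·(f + f² + … + f^5).
≈ 22.000 × (0.2500 + 0.0625 + 0.0156 + 0.0039 + 0.0010) ≈ 22.000 × 0.3330 ≈ 7.326 mg/L.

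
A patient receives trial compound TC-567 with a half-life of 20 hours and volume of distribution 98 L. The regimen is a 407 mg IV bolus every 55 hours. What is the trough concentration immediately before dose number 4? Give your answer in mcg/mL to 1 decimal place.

f = (1/2)^(τ/t½) = (1/2)^(55/20) ≈ 0.1487.
C₀ = D/Vd = 407/98 ≈ 4.153 mcg/mL.
Before the 4th dose, 3 doses have been given. Superposition: Cmin = C₀·(f + f² + … + f^3).
≈ 4.153 × (0.1487 + 0.0221 + 0.0033) ≈ 4.153 × 0.1741 ≈ 0.723 mcg/mL.

0.7 mcg/mL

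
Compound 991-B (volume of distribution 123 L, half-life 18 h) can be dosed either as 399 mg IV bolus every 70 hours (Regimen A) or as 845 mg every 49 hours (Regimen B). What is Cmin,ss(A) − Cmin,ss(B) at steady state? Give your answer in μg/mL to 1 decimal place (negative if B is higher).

Regimen A: f = (1/2)^(70/18) ≈ 0.0675; Cmin,ss = (399/123)·f/(1−f) ≈ 0.235 μg/mL.
Regimen B: f = (1/2)^(49/18) ≈ 0.1515; Cmin,ss = (845/123)·f/(1−f) ≈ 1.227 μg/mL.
Difference ≈ 0.235 − 1.227 ≈ -0.992 μg/mL.

-1.0 μg/mL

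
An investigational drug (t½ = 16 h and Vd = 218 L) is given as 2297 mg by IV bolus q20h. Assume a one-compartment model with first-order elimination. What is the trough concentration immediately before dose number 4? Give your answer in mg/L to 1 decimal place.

f = (1/2)^(τ/t½) = (1/2)^(20/16) ≈ 0.4204.
C₀ = D/Vd = 2297/218 ≈ 10.537 mg/L.
Before the 4th dose, 3 doses have been given. Superposition: Cmin = C₀·(f + f² + … + f^3).
≈ 10.537 × (0.4204 + 0.1767 + 0.0743) ≈ 10.537 × 0.6714 ≈ 7.075 mg/L.

7.1 mg/L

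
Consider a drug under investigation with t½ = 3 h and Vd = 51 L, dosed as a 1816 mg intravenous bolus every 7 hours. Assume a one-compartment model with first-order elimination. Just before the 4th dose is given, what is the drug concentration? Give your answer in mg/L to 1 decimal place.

8.7 mg/L

f = (1/2)^(τ/t½) = (1/2)^(7/3) ≈ 0.1984.
C₀ = D/Vd = 1816/51 ≈ 35.608 mg/L.
Before the 4th dose, 3 doses have been given. Superposition: Cmin = C₀·(f + f² + … + f^3).
≈ 35.608 × (0.1984 + 0.0394 + 0.0078) ≈ 35.608 × 0.2456 ≈ 8.745 mg/L.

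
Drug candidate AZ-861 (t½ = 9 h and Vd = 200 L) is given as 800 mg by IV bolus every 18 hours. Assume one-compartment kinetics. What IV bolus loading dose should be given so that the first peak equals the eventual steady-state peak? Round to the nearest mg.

1067 mg

f = (1/2)^(18/9) ≈ 0.250000; accumulation ratio R = 1/(1−f) ≈ 1.33333.
Loading dose to hit Cmax,ss on first dose: D_load = D_maint·R ≈ 800 × 1.33333 ≈ 1066.66 mg.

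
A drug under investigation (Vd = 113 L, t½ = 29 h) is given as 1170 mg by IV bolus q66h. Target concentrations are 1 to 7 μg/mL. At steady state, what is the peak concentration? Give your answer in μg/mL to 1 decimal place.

Over one 66-h interval, 66/29 ≈ 2.2759 half-lives elapse, leaving f ≈ 0.2065 of each dose.
Accumulation ratio R = 1/(1 − f) ≈ 1/0.7935 ≈ 1.2602.
Each bolus raises the concentration by D/Vd = 1170/113 ≈ 10.354 μg/mL.
Steady-state peak Cmax,ss = C₀·R ≈ 10.354 × 1.2602 ≈ 13.048 μg/mL.
Peak 13.0 μg/mL vs MTC 7 μg/mL: exceeds toxic threshold.

13.0 μg/mL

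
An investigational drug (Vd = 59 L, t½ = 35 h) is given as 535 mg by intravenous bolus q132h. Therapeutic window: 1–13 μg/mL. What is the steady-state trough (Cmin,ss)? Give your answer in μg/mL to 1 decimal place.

0.7 μg/mL

k = ln2/t½ = ln2/35 ≈ 0.019804 h⁻¹; fraction remaining f = e^(−kτ) = e^(−0.019804×132) ≈ 0.0732.
Accumulation ratio R = 1/(1 − f) ≈ 1/0.9268 ≈ 1.0790.
Each bolus raises the concentration by D/Vd = 535/59 ≈ 9.068 μg/mL.
Cmax,ss = C₀/(1 − f) ≈ 9.068/0.9268 ≈ 9.784 μg/mL.
Steady-state trough Cmin,ss = Cmax,ss·f ≈ 9.784 × 0.0732 ≈ 0.716 μg/mL.
Trough 0.7 μg/mL vs MEC 1 μg/mL: subtherapeutic.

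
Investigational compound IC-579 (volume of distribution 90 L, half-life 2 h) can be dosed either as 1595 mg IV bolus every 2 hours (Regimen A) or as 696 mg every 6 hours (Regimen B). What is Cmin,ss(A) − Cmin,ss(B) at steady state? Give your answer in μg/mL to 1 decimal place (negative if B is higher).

16.6 μg/mL

Regimen A: f = (1/2)^(2/2) ≈ 0.5000; Cmin,ss = (1595/90)·f/(1−f) ≈ 17.722 μg/mL.
Regimen B: f = (1/2)^(6/2) ≈ 0.1250; Cmin,ss = (696/90)·f/(1−f) ≈ 1.105 μg/mL.
Difference ≈ 17.722 − 1.105 ≈ 16.617 μg/mL.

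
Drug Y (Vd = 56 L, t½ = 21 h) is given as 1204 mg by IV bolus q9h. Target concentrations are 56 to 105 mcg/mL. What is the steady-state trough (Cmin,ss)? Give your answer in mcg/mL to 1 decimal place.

62.2 mcg/mL

k = ln2/t½ = ln2/21 ≈ 0.033007 h⁻¹; fraction remaining f = e^(−kτ) = e^(−0.033007×9) ≈ 0.7430.
Accumulation ratio R = 1/(1 − f) ≈ 1/0.2570 ≈ 3.8911.
Each bolus raises the concentration by D/Vd = 1204/56 ≈ 21.500 mcg/mL.
Cmax,ss = C₀/(1 − f) ≈ 21.500/0.2570 ≈ 83.658 mcg/mL.
Steady-state trough Cmin,ss = Cmax,ss·f ≈ 83.658 × 0.7430 ≈ 62.158 mcg/mL.
Trough 62.2 mcg/mL vs MEC 56 mcg/mL: adequate.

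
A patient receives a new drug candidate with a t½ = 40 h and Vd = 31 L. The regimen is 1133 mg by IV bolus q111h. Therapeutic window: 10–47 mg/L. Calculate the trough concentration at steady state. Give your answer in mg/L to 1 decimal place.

6.3 mg/L

τ/t½ = 111/40 ≈ 2.775, so fraction remaining f = (1/2)^(111/40) ≈ 0.1461.
Single-dose peak C₀ = D/Vd = 1133/31 ≈ 36.548 mg/L.
Steady-state trough Cmin,ss = C₀·f/(1−f) ≈ 36.548 × 0.1461/0.8539 ≈ 6.253 mg/L.
Trough 6.3 mg/L vs MEC 10 mg/L: subtherapeutic.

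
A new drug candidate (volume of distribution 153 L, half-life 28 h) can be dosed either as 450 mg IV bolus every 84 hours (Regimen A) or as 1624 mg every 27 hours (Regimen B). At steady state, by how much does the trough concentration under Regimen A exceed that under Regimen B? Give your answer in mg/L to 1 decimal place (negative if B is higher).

Regimen A: f = (1/2)^(84/28) ≈ 0.1250; Cmin,ss = (450/153)·f/(1−f) ≈ 0.420 mg/L.
Regimen B: f = (1/2)^(27/28) ≈ 0.5125; Cmin,ss = (1624/153)·f/(1−f) ≈ 11.159 mg/L.
Difference ≈ 0.420 − 11.159 ≈ -10.739 mg/L.

-10.7 mg/L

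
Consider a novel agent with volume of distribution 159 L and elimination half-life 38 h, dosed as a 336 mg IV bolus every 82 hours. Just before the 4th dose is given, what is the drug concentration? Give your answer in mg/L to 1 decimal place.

f = (1/2)^(τ/t½) = (1/2)^(82/38) ≈ 0.2241.
C₀ = D/Vd = 336/159 ≈ 2.113 mg/L.
Before the 4th dose, 3 doses have been given. Superposition: Cmin = C₀·(f + f² + … + f^3).
≈ 2.113 × (0.2241 + 0.0502 + 0.0113) ≈ 2.113 × 0.2856 ≈ 0.603 mg/L.

0.6 mg/L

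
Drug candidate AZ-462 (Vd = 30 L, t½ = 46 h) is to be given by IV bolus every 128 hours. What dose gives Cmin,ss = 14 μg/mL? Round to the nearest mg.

τ/t½ = 128/46 ≈ 2.7826, so f = (1/2)^(128/46) ≈ 0.145329.
Cmin,ss = (D/Vd)·f/(1−f), so D = Cmin,ss·Vd·(1−f)/f.
D = 14 × 30 × (1−f)/f ≈ 14 × 30 × 5.88094 ≈ 2469.99 mg.

2470 mg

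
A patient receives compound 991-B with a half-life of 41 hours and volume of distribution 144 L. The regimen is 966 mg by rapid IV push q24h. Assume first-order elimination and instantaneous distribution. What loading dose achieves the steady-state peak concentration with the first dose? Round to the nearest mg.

2896 mg

f = (1/2)^(24/41) ≈ 0.666480; accumulation ratio R = 1/(1−f) ≈ 2.99832.
Loading dose to hit Cmax,ss on first dose: D_load = D_maint·R ≈ 966 × 2.99832 ≈ 2896.38 mg.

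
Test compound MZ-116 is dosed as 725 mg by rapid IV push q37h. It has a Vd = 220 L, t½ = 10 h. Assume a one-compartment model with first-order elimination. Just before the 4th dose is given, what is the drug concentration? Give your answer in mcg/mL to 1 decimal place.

0.3 mcg/mL

f = (1/2)^(τ/t½) = (1/2)^(37/10) ≈ 0.0769.
C₀ = D/Vd = 725/220 ≈ 3.295 mcg/mL.
Before the 4th dose, 3 doses have been given. Superposition: Cmin = C₀·(f + f² + … + f^3).
≈ 3.295 × (0.0769 + 0.0059 + 0.0005) ≈ 3.295 × 0.0833 ≈ 0.274 mcg/mL.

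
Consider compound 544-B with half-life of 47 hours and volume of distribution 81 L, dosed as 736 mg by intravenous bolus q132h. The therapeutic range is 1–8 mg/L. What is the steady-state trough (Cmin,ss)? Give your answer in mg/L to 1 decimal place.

Over one 132-h interval, 132/47 ≈ 2.8085 half-lives elapse, leaving f ≈ 0.1427 of each dose.
At steady state, accumulation factor R = 1/(1 − e^(−kτ)) ≈ 1.1665.
Each bolus raises the concentration by D/Vd = 736/81 ≈ 9.086 mg/L.
Cmax,ss = C₀/(1 − f) ≈ 9.086/0.8573 ≈ 10.598 mg/L.
Steady-state trough Cmin,ss = Cmax,ss·f ≈ 10.598 × 0.1427 ≈ 1.512 mg/L.
Trough 1.5 mg/L vs MEC 1 mg/L: adequate.

1.5 mg/L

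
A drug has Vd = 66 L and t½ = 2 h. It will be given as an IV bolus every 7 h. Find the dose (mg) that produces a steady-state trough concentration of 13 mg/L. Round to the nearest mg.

8849 mg

τ/t½ = 7/2 ≈ 3.5, so f = (1/2)^(7/2) ≈ 0.088388.
Cmin,ss = (D/Vd)·f/(1−f), so D = Cmin,ss·Vd·(1−f)/f.
D = 13 × 66 × (1−f)/f ≈ 13 × 66 × 10.31375 ≈ 8849.20 mg.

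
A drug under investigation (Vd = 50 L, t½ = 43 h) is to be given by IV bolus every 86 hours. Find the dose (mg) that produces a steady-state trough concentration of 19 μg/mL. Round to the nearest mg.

2850 mg

τ/t½ = 86/43 ≈ 2, so f = (1/2)^(86/43) ≈ 0.250000.
Cmin,ss = (D/Vd)·f/(1−f), so D = Cmin,ss·Vd·(1−f)/f.
D = 19 × 50 × (1−f)/f ≈ 19 × 50 × 3.00000 ≈ 2850.00 mg.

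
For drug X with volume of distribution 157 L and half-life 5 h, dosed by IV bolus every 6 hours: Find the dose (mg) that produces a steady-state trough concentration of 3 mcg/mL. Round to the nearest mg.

τ/t½ = 6/5 ≈ 1.2, so f = (1/2)^(6/5) ≈ 0.435275.
Cmin,ss = (D/Vd)·f/(1−f), so D = Cmin,ss·Vd·(1−f)/f.
D = 3 × 157 × (1−f)/f ≈ 3 × 157 × 1.29740 ≈ 611.08 mg.

611 mg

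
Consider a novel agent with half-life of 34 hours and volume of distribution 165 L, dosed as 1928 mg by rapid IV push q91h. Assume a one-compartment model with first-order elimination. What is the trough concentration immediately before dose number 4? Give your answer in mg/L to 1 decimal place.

2.2 mg/L

f = (1/2)^(τ/t½) = (1/2)^(91/34) ≈ 0.1564.
C₀ = D/Vd = 1928/165 ≈ 11.685 mg/L.
Before the 4th dose, 3 doses have been given. Superposition: Cmin = C₀·(f + f² + … + f^3).
≈ 11.685 × (0.1564 + 0.0245 + 0.0038) ≈ 11.685 × 0.1847 ≈ 2.158 mg/L.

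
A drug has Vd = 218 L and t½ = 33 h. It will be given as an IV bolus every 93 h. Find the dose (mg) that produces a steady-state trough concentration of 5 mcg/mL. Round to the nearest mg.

6597 mg

τ/t½ = 93/33 ≈ 2.8182, so f = (1/2)^(93/33) ≈ 0.141789.
Cmin,ss = (D/Vd)·f/(1−f), so D = Cmin,ss·Vd·(1−f)/f.
D = 5 × 218 × (1−f)/f ≈ 5 × 218 × 6.05273 ≈ 6597.48 mg.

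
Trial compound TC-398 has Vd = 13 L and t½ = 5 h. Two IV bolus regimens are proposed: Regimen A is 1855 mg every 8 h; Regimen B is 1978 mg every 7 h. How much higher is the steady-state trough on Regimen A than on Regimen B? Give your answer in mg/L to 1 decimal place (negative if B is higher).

-22.6 mg/L

Regimen A: f = (1/2)^(8/5) ≈ 0.3299; Cmin,ss = (1855/13)·f/(1−f) ≈ 70.250 mg/L.
Regimen B: f = (1/2)^(7/5) ≈ 0.3789; Cmin,ss = (1978/13)·f/(1−f) ≈ 92.821 mg/L.
Difference ≈ 70.250 − 92.821 ≈ -22.571 mg/L.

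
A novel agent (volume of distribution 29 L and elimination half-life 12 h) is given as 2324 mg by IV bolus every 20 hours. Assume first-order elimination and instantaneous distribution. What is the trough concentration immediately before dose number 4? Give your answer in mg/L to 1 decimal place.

35.7 mg/L

f = (1/2)^(τ/t½) = (1/2)^(20/12) ≈ 0.3150.
C₀ = D/Vd = 2324/29 ≈ 80.138 mg/L.
Before the 4th dose, 3 doses have been given. Superposition: Cmin = C₀·(f + f² + … + f^3).
≈ 80.138 × (0.3150 + 0.0992 + 0.0313) ≈ 80.138 × 0.4455 ≈ 35.701 mg/L.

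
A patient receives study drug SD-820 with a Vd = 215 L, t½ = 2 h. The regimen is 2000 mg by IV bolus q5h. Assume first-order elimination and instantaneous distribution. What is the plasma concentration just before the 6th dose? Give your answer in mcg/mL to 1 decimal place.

2.0 mcg/mL

f = (1/2)^(τ/t½) = (1/2)^(5/2) ≈ 0.1768.
C₀ = D/Vd = 2000/215 ≈ 9.302 mcg/mL.
Before the 6th dose, 5 doses have been given. Superposition: Cmin = C₀·(f + f² + … + f^5).
≈ 9.302 × (0.1768 + 0.0313 + 0.0055 + 0.0010 + 0.0002) ≈ 9.302 × 0.2148 ≈ 1.998 mcg/mL.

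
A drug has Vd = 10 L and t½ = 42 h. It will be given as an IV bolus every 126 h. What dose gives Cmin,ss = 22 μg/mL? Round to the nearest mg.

1540 mg

τ/t½ = 126/42 ≈ 3, so f = (1/2)^(126/42) ≈ 0.125000.
Cmin,ss = (D/Vd)·f/(1−f), so D = Cmin,ss·Vd·(1−f)/f.
D = 22 × 10 × (1−f)/f ≈ 22 × 10 × 7.00000 ≈ 1540.00 mg.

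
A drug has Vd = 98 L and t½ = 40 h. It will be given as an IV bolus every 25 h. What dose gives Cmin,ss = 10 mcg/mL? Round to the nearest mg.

531 mg

τ/t½ = 25/40 ≈ 0.625, so f = (1/2)^(25/40) ≈ 0.648420.
Cmin,ss = (D/Vd)·f/(1−f), so D = Cmin,ss·Vd·(1−f)/f.
D = 10 × 98 × (1−f)/f ≈ 10 × 98 × 0.54221 ≈ 531.37 mg.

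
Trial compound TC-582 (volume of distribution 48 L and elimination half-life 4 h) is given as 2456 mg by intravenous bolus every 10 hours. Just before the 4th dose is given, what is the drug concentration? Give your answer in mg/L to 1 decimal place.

f = (1/2)^(τ/t½) = (1/2)^(10/4) ≈ 0.1768.
C₀ = D/Vd = 2456/48 ≈ 51.167 mg/L.
Before the 4th dose, 3 doses have been given. Superposition: Cmin = C₀·(f + f² + … + f^3).
≈ 51.167 × (0.1768 + 0.0313 + 0.0055) ≈ 51.167 × 0.2136 ≈ 10.929 mg/L.

10.9 mg/L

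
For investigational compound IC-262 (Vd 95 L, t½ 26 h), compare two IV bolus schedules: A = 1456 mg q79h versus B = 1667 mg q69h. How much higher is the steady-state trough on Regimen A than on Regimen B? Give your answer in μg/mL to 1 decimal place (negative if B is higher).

Regimen A: f = (1/2)^(79/26) ≈ 0.1217; Cmin,ss = (1456/95)·f/(1−f) ≈ 2.124 μg/mL.
Regimen B: f = (1/2)^(69/26) ≈ 0.1589; Cmin,ss = (1667/95)·f/(1−f) ≈ 3.315 μg/mL.
Difference ≈ 2.124 − 3.315 ≈ -1.191 μg/mL.

-1.2 μg/mL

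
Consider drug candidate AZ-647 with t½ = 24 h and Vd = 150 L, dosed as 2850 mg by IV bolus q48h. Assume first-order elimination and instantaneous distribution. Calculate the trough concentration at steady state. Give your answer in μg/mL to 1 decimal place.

The dosing interval is 2 half-lives, so f = 2^(−2) = 0.25.
At steady state, R = 1/(1 − 0.25) = 4/3.
Single-dose peak C₀ = D/Vd = 2850/150 = 19 μg/mL.
Steady-state peak Cmax,ss = C₀·R = 19 × 4/3 ≈ 25.333 μg/mL.
Steady-state trough Cmin,ss = Cmax,ss·f ≈ 25.333 × 0.25 ≈ 6.333 μg/mL.

6.3 μg/mL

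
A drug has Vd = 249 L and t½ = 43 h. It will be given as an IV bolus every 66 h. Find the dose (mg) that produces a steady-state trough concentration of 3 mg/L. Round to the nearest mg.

1418 mg

τ/t½ = 66/43 ≈ 1.5349, so f = (1/2)^(66/43) ≈ 0.345107.
Cmin,ss = (D/Vd)·f/(1−f), so D = Cmin,ss·Vd·(1−f)/f.
D = 3 × 249 × (1−f)/f ≈ 3 × 249 × 1.89765 ≈ 1417.54 mg.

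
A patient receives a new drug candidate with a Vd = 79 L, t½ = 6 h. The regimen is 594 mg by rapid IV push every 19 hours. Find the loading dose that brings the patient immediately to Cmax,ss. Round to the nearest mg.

668 mg

f = (1/2)^(19/6) ≈ 0.111362; accumulation ratio R = 1/(1−f) ≈ 1.12532.
Loading dose to hit Cmax,ss on first dose: D_load = D_maint·R ≈ 594 × 1.12532 ≈ 668.44 mg.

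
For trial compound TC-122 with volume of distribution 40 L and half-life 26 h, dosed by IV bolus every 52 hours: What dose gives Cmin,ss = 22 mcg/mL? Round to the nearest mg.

2640 mg

τ/t½ = 52/26 ≈ 2, so f = (1/2)^(52/26) ≈ 0.250000.
Cmin,ss = (D/Vd)·f/(1−f), so D = Cmin,ss·Vd·(1−f)/f.
D = 22 × 40 × (1−f)/f ≈ 22 × 40 × 3.00000 ≈ 2640.00 mg.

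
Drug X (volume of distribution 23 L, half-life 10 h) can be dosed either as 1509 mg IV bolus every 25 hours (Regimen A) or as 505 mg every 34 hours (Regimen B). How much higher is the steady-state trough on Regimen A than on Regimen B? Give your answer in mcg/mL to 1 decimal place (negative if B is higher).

Regimen A: f = (1/2)^(25/10) ≈ 0.1768; Cmin,ss = (1509/23)·f/(1−f) ≈ 14.091 mcg/mL.
Regimen B: f = (1/2)^(34/10) ≈ 0.0947; Cmin,ss = (505/23)·f/(1−f) ≈ 2.297 mcg/mL.
Difference ≈ 14.091 − 2.297 ≈ 11.794 mcg/mL.

11.8 mcg/mL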